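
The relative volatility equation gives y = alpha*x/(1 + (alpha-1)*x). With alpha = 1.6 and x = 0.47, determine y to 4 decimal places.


y = alpha*x / (1 + (alpha-1)*x)
y = 1.6*0.47 / (1 + (1.6-1)*0.47)
y = 0.752 / (1 + 0.282)
y = 0.752 / 1.282
y = 0.5866


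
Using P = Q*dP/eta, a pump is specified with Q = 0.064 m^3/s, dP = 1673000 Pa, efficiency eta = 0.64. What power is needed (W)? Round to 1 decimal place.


P = Q * dP / eta
P = 0.064 * 1673000 / 0.64
P = 107072.0 / 0.64
P = 167300.0 W


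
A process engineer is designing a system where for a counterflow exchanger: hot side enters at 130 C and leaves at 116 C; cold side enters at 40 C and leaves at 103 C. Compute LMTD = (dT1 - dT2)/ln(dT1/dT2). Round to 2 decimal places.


dT1 = Th_in - Tc_out = 130 - 103 = 27
dT2 = Th_out - Tc_in = 116 - 40 = 76
LMTD = (dT1 - dT2) / ln(dT1/dT2)
LMTD = (27 - 76) / ln(27/76)
LMTD = 47.35 K


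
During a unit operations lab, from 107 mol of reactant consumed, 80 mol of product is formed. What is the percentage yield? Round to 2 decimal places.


Yield = (moles product / moles consumed) * 100%
Yield = (80 / 107) * 100
Yield = 0.7477 * 100
Yield = 74.77%


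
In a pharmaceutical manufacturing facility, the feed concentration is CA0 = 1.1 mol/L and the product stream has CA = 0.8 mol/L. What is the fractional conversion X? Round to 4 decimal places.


X = (CA0 - CA) / CA0
X = (1.1 - 0.8) / 1.1
X = 0.3 / 1.1
X = 0.2727


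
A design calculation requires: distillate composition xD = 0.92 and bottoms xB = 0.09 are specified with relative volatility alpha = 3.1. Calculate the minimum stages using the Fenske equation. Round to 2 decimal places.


N_min = ln((xD*(1-xB))/(xB*(1-xD))) / ln(alpha)
Numerator inside ln: 0.8372 / 0.0072 = 116.277778
ln(116.277778) = 4.755982
ln(alpha) = ln(3.1) = 1.131402
N_min = 4.755982 / 1.131402 = 4.20


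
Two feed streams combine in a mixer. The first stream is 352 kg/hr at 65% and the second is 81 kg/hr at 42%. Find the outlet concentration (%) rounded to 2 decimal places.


Mass balance on solute: F1*x1 + F2*x2 = F3*x3
F3 = F1 + F2 = 352 + 81 = 433 kg/hr
x3 = (F1*x1 + F2*x2)/F3
x3 = (352*0.65 + 81*0.42) / 433
x3 = 60.70%


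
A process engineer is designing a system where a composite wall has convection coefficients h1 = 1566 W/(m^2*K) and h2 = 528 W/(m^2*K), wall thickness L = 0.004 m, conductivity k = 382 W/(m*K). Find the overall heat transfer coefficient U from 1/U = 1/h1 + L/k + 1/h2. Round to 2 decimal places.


1/U = 1/h1 + L/k + 1/h2
1/U = 1/1566 + 0.004/382 + 1/528
1/U = 0.0006385696 + 1.04712e-05 + 0.0018939394
1/U = 0.0025429802
U = 393.24 W/(m^2*K)


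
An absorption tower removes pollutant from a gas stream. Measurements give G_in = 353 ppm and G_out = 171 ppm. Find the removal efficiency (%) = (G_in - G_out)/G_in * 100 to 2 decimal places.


Efficiency = (G_in - G_out) / G_in * 100%
Efficiency = (353 - 171) / 353 * 100
Efficiency = 182 / 353 * 100
Efficiency = 51.56%


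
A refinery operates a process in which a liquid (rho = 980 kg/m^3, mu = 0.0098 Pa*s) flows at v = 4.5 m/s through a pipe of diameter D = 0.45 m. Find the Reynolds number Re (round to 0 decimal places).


Re = rho * v * D / mu
Re = 980 * 4.5 * 0.45 / 0.0098
Re = 1984.5 / 0.0098
Re = 202500


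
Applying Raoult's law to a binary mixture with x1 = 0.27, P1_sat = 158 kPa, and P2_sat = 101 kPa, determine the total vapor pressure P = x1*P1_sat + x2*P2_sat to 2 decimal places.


P = x1*P1_sat + x2*P2_sat
x2 = 1 - x1 = 1 - 0.27 = 0.73
P = 0.27*158 + 0.73*101
P = 42.66 + 73.73
P = 116.39 kPa


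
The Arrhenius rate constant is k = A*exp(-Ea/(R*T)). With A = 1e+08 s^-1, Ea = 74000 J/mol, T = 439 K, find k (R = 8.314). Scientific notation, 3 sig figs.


k = A * exp(-Ea/(R*T))
k = 1e+08 * exp(-74000 / (8.314 * 439))
k = 1e+08 * exp(-20.274828)
k = 1.57e-01


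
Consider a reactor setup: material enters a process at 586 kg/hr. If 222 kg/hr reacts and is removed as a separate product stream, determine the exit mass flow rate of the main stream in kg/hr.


Steady-state mass balance on the main outlet: F_out = F_in - F_removed
F_out = 586 - 222
F_out = 364 kg/hr


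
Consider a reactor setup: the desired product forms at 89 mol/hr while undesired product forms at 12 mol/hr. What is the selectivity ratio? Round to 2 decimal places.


S = desired product rate / undesired product rate
S = 89 / 12
S = 7.42


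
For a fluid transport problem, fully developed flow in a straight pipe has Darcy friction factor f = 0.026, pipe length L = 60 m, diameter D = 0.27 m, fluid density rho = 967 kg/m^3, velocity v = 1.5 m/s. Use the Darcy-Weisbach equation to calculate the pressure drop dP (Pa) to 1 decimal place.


dP = f * (L/D) * (rho*v^2/2)
dP = 0.026 * (60/0.27) * (967*1.5^2/2)
L/D = 222.22222222
rho*v^2/2 = 967*2.25/2 = 1087.875
dP = 0.026 * 222.22222222 * 1087.875
dP = 6285.5 Pa


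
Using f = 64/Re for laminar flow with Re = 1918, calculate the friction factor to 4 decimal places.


f = 64 / Re
f = 64 / 1918
f = 0.0334


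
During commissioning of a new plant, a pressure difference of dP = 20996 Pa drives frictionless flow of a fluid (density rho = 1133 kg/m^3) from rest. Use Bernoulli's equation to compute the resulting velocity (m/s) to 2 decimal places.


v = sqrt(2*dP/rho)
v = sqrt(2*20996/1133)
v = sqrt(37.062665)
v = 6.09 m/s


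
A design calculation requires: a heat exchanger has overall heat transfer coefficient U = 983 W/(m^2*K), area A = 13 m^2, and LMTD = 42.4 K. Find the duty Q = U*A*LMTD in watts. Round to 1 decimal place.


Q = U * A * LMTD
Q = 983 * 13 * 42.4
Q = 541829.6 W


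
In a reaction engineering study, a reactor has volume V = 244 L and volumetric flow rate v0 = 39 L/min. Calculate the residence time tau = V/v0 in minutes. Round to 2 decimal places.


tau = V / v0
tau = 244 / 39
tau = 6.26 min


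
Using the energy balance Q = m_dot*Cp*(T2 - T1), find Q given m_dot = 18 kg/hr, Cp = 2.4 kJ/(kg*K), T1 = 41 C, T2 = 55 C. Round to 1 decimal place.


Q = m_dot * Cp * (T2 - T1)
Q = 18 * 2.4 * (55 - 41)
Q = 18 * 2.4 * 14
Q = 604.8 kJ/hr


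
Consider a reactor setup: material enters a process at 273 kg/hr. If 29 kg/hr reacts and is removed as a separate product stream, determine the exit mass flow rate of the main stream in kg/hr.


Steady-state mass balance on the main outlet: F_out = F_in - F_removed
F_out = 273 - 29
F_out = 244 kg/hr


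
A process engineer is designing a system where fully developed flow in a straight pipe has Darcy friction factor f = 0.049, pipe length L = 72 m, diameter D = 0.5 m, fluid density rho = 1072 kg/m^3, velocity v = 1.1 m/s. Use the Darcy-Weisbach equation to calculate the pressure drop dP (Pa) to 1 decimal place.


dP = f * (L/D) * (rho*v^2/2)
dP = 0.049 * (72/0.5) * (1072*1.1^2/2)
L/D = 144.0
rho*v^2/2 = 1072*1.21/2 = 648.56
dP = 0.049 * 144.0 * 648.56
dP = 4576.2 Pa


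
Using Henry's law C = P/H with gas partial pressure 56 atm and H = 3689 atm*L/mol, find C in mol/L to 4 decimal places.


C = P / H
C = 56 / 3689
C = 0.0152 mol/L


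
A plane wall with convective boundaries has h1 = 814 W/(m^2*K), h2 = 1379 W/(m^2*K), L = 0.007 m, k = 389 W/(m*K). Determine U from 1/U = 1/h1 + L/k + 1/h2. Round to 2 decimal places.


1/U = 1/h1 + L/k + 1/h2
1/U = 1/814 + 0.007/389 + 1/1379
1/U = 0.0012285012 + 1.79949e-05 + 0.0007251632
1/U = 0.0019716593
U = 507.19 W/(m^2*K)


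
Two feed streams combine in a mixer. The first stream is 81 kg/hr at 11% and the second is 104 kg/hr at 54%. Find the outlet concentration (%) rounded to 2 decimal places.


Mass balance on solute: F1*x1 + F2*x2 = F3*x3
F3 = F1 + F2 = 81 + 104 = 185 kg/hr
x3 = (F1*x1 + F2*x2)/F3
x3 = (81*0.11 + 104*0.54) / 185
x3 = 35.17%


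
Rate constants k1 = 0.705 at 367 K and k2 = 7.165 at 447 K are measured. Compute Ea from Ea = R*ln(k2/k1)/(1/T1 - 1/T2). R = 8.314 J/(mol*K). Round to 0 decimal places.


Ea = R * ln(k2/k1) / (1/T1 - 1/T2)
ln(k2/k1) = ln(7.165/0.705) = 2.3187655
1/T1 - 1/T2 = 1/367 - 1/447 = 0.000487659175
Ea = 8.314 * 2.3187655 / 0.000487659175
Ea = 39532 J/mol


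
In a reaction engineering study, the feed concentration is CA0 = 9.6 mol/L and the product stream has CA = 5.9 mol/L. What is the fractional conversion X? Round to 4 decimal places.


X = (CA0 - CA) / CA0
X = (9.6 - 5.9) / 9.6
X = 3.7 / 9.6
X = 0.3854


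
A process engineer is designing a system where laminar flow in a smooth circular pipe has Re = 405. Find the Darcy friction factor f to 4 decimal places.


f = 64 / Re
f = 64 / 405
f = 0.1580


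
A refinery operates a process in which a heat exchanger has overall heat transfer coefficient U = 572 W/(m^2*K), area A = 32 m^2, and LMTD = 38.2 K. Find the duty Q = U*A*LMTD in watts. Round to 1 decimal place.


Q = U * A * LMTD
Q = 572 * 32 * 38.2
Q = 699212.8 W


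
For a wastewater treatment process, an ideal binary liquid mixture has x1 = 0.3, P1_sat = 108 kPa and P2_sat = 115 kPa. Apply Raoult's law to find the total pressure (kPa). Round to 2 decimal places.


P = x1*P1_sat + x2*P2_sat
x2 = 1 - x1 = 1 - 0.3 = 0.7
P = 0.3*108 + 0.7*115
P = 32.4 + 80.5
P = 112.90 kPa


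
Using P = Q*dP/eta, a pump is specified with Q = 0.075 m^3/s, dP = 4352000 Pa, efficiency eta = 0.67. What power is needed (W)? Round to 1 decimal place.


P = Q * dP / eta
P = 0.075 * 4352000 / 0.67
P = 326400.0 / 0.67
P = 487164.2 W


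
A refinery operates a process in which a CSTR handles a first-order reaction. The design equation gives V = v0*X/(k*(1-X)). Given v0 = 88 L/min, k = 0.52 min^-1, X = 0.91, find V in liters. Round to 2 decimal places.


V = v0 * X / (k * (1 - X))
V = 88 * 0.91 / (0.52 * (1 - 0.91))
V = 80.08 / (0.52 * 0.09)
V = 80.08 / 0.0468
V = 1711.11 L


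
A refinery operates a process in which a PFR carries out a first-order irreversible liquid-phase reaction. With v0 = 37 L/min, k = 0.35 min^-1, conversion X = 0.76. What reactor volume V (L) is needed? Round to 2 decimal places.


V = (v0/k) * ln(1/(1-X))
V = (37/0.35) * ln(1/(1-0.76))
V = 105.714286 * ln(4.166667)
V = 105.714286 * 1.427116
V = 150.87 L


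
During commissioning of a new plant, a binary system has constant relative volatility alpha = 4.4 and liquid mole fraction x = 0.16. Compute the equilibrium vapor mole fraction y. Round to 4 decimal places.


y = alpha*x / (1 + (alpha-1)*x)
y = 4.4*0.16 / (1 + (4.4-1)*0.16)
y = 0.704 / (1 + 0.544)
y = 0.704 / 1.544
y = 0.4560


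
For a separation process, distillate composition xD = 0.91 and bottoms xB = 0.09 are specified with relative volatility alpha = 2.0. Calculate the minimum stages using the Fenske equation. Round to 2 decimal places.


N_min = ln((xD*(1-xB))/(xB*(1-xD))) / ln(alpha)
Numerator inside ln: 0.8281 / 0.0081 = 102.234568
ln(102.234568) = 4.62727
ln(alpha) = ln(2.0) = 0.693147
N_min = 4.62727 / 0.693147 = 6.68


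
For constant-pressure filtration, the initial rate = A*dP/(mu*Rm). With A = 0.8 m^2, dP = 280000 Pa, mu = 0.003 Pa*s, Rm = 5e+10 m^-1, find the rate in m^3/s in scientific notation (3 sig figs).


rate = A * dP / (mu * Rm)
rate = 0.8 * 280000 / (0.003 * 5e+10)
rate = 224000.0 / 1.500e+08
rate = 1.49e-03 m^3/s


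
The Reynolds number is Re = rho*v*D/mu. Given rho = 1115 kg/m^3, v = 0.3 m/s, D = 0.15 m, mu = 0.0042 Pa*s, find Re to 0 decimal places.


Re = rho * v * D / mu
Re = 1115 * 0.3 * 0.15 / 0.0042
Re = 50.175 / 0.0042
Re = 11946


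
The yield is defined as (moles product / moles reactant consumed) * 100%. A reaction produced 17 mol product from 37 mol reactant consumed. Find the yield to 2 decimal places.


Yield = (moles product / moles consumed) * 100%
Yield = (17 / 37) * 100
Yield = 0.4595 * 100
Yield = 45.95%


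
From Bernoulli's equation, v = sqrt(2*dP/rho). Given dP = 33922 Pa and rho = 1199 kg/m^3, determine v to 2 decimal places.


v = sqrt(2*dP/rho)
v = sqrt(2*33922/1199)
v = sqrt(56.58382)
v = 7.52 m/s


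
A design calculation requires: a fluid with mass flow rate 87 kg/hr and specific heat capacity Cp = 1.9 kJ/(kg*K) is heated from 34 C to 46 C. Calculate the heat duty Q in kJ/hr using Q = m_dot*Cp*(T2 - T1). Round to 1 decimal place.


Q = m_dot * Cp * (T2 - T1)
Q = 87 * 1.9 * (46 - 34)
Q = 87 * 1.9 * 12
Q = 1983.6 kJ/hr


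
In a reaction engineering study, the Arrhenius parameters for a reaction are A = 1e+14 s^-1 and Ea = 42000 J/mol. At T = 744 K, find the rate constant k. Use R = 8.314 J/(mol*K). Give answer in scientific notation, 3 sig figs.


k = A * exp(-Ea/(R*T))
k = 1e+14 * exp(-42000 / (8.314 * 744))
k = 1e+14 * exp(-6.789946)
k = 1.13e+11


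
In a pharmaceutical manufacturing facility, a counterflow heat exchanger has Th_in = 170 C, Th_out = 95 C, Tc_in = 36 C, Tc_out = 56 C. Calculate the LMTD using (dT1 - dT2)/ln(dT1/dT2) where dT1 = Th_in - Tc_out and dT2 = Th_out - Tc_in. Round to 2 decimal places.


dT1 = Th_in - Tc_out = 170 - 56 = 114
dT2 = Th_out - Tc_in = 95 - 36 = 59
LMTD = (dT1 - dT2) / ln(dT1/dT2)
LMTD = (114 - 59) / ln(114/59)
LMTD = 83.50 K


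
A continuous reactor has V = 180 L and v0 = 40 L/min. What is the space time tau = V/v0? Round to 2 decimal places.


tau = V / v0
tau = 180 / 40
tau = 4.50 min


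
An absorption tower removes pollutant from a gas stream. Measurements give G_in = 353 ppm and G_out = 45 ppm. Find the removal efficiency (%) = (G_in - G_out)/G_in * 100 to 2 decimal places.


Efficiency = (G_in - G_out) / G_in * 100%
Efficiency = (353 - 45) / 353 * 100
Efficiency = 308 / 353 * 100
Efficiency = 87.25%


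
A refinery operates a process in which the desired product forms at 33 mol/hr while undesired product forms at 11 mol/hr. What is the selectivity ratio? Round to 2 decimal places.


S = desired product rate / undesired product rate
S = 33 / 11
S = 3.00


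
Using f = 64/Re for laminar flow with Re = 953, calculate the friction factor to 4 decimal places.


f = 64 / Re
f = 64 / 953
f = 0.0672


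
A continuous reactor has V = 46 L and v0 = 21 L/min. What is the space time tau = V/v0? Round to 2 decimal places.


tau = V / v0
tau = 46 / 21
tau = 2.19 min


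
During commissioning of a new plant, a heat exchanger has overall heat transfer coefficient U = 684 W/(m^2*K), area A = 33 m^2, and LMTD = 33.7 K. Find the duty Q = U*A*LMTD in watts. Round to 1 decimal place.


Q = U * A * LMTD
Q = 684 * 33 * 33.7
Q = 760676.4 W


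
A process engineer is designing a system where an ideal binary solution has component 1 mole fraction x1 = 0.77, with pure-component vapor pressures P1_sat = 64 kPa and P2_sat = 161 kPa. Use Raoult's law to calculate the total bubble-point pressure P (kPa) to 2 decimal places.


P = x1*P1_sat + x2*P2_sat
x2 = 1 - x1 = 1 - 0.77 = 0.23
P = 0.77*64 + 0.23*161
P = 49.28 + 37.03
P = 86.31 kPa


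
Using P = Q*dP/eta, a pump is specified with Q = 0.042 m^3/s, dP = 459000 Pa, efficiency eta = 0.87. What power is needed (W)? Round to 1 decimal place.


P = Q * dP / eta
P = 0.042 * 459000 / 0.87
P = 19278.0 / 0.87
P = 22158.6 W


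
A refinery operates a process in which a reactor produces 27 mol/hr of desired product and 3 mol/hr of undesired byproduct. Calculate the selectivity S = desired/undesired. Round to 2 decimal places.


S = desired product rate / undesired product rate
S = 27 / 3
S = 9.00


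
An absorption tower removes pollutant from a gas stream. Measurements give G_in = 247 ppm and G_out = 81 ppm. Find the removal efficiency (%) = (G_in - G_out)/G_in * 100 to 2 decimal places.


Efficiency = (G_in - G_out) / G_in * 100%
Efficiency = (247 - 81) / 247 * 100
Efficiency = 166 / 247 * 100
Efficiency = 67.21%


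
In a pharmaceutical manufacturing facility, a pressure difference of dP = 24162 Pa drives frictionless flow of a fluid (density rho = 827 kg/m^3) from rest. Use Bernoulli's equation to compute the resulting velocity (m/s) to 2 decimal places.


v = sqrt(2*dP/rho)
v = sqrt(2*24162/827)
v = sqrt(58.43289)
v = 7.64 m/s


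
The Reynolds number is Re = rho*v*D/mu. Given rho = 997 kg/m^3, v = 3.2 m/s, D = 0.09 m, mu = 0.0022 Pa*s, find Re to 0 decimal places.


Re = rho * v * D / mu
Re = 997 * 3.2 * 0.09 / 0.0022
Re = 287.136 / 0.0022
Re = 130516


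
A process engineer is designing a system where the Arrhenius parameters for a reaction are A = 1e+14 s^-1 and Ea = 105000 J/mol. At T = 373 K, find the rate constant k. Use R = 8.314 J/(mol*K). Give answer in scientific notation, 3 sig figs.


k = A * exp(-Ea/(R*T))
k = 1e+14 * exp(-105000 / (8.314 * 373))
k = 1e+14 * exp(-33.858713)
k = 1.97e-01


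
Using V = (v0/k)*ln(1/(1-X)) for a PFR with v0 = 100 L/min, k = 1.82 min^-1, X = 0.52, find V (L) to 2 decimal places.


V = (v0/k) * ln(1/(1-X))
V = (100/1.82) * ln(1/(1-0.52))
V = 54.945055 * ln(2.083333)
V = 54.945055 * 0.733969
V = 40.33 L


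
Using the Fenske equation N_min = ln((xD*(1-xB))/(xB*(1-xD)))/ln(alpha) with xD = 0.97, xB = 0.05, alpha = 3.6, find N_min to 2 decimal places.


N_min = ln((xD*(1-xB))/(xB*(1-xD))) / ln(alpha)
Numerator inside ln: 0.9215 / 0.0015 = 614.333333
ln(614.333333) = 6.420538
ln(alpha) = ln(3.6) = 1.280934
N_min = 6.420538 / 1.280934 = 5.01


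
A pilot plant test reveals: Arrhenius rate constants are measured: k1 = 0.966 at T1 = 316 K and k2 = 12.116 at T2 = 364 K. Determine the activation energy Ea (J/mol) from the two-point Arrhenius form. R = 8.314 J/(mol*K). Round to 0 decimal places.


Ea = R * ln(k2/k1) / (1/T1 - 1/T2)
ln(k2/k1) = ln(12.116/0.966) = 2.5291183
1/T1 - 1/T2 = 1/316 - 1/364 = 0.000417304215
Ea = 8.314 * 2.5291183 / 0.000417304215
Ea = 50388 J/mol


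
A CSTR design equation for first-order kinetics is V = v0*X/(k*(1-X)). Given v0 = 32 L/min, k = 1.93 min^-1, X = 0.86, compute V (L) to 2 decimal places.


V = v0 * X / (k * (1 - X))
V = 32 * 0.86 / (1.93 * (1 - 0.86))
V = 27.52 / (1.93 * 0.14)
V = 27.52 / 0.2702
V = 101.85 L


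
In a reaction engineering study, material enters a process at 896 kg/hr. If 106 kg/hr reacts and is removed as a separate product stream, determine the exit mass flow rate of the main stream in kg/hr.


Steady-state mass balance on the main outlet: F_out = F_in - F_removed
F_out = 896 - 106
F_out = 790 kg/hr


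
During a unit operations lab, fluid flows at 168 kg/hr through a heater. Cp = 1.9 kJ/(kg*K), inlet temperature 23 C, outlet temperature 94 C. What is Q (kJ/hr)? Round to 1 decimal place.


Q = m_dot * Cp * (T2 - T1)
Q = 168 * 1.9 * (94 - 23)
Q = 168 * 1.9 * 71
Q = 22663.2 kJ/hr


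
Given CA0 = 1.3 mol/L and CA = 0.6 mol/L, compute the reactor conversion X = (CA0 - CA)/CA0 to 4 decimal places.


X = (CA0 - CA) / CA0
X = (1.3 - 0.6) / 1.3
X = 0.7 / 1.3
X = 0.5385


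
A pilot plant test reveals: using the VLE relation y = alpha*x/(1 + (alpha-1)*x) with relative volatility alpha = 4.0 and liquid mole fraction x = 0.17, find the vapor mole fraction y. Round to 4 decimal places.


y = alpha*x / (1 + (alpha-1)*x)
y = 4.0*0.17 / (1 + (4.0-1)*0.17)
y = 0.68 / (1 + 0.51)
y = 0.68 / 1.51
y = 0.4503


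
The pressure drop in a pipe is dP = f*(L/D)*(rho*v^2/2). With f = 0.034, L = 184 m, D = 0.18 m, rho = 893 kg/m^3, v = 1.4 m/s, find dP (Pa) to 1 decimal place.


dP = f * (L/D) * (rho*v^2/2)
dP = 0.034 * (184/0.18) * (893*1.4^2/2)
L/D = 1022.22222222
rho*v^2/2 = 893*1.96/2 = 875.14
dP = 0.034 * 1022.22222222 * 875.14
dP = 30416.0 Pa


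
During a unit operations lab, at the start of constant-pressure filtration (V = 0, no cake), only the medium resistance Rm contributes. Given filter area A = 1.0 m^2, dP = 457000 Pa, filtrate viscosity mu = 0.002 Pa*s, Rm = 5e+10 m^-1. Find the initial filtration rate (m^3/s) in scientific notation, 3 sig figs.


rate = A * dP / (mu * Rm)
rate = 1.0 * 457000 / (0.002 * 5e+10)
rate = 457000.0 / 1.000e+08
rate = 4.57e-03 m^3/s


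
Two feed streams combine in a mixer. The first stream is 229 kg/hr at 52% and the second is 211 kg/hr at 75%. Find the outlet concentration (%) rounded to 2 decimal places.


Mass balance on solute: F1*x1 + F2*x2 = F3*x3
F3 = F1 + F2 = 229 + 211 = 440 kg/hr
x3 = (F1*x1 + F2*x2)/F3
x3 = (229*0.52 + 211*0.75) / 440
x3 = 63.03%


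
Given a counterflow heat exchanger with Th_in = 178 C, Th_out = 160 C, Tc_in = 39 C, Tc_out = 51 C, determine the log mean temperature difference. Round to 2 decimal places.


dT1 = Th_in - Tc_out = 178 - 51 = 127
dT2 = Th_out - Tc_in = 160 - 39 = 121
LMTD = (dT1 - dT2) / ln(dT1/dT2)
LMTD = (127 - 121) / ln(127/121)
LMTD = 123.98 K


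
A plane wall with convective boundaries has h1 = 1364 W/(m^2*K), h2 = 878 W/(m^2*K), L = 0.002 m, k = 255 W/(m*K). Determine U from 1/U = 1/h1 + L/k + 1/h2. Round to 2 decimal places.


1/U = 1/h1 + L/k + 1/h2
1/U = 1/1364 + 0.002/255 + 1/878
1/U = 0.0007331378 + 7.8431e-06 + 0.0011389522
1/U = 0.0018799331
U = 531.93 W/(m^2*K)


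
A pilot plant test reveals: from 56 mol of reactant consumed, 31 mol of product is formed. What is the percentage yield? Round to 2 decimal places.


Yield = (moles product / moles consumed) * 100%
Yield = (31 / 56) * 100
Yield = 0.5536 * 100
Yield = 55.36%


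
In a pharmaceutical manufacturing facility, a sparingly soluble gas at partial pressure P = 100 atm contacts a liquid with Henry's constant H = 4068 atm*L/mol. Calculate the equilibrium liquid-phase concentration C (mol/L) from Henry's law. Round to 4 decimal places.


C = P / H
C = 100 / 4068
C = 0.0246 mol/L


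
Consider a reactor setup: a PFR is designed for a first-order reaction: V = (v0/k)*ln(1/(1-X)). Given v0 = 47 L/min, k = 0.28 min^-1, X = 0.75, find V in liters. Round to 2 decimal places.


V = (v0/k) * ln(1/(1-X))
V = (47/0.28) * ln(1/(1-0.75))
V = 167.857143 * ln(4.0)
V = 167.857143 * 1.386294
V = 232.70 L


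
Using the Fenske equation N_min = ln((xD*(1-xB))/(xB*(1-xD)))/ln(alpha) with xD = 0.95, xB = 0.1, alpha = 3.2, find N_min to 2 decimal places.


N_min = ln((xD*(1-xB))/(xB*(1-xD))) / ln(alpha)
Numerator inside ln: 0.855 / 0.005 = 171.0
ln(171.0) = 5.141664
ln(alpha) = ln(3.2) = 1.163151
N_min = 5.141664 / 1.163151 = 4.42


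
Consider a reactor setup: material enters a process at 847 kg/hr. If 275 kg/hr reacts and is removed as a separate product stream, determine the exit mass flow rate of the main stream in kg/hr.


Steady-state mass balance on the main outlet: F_out = F_in - F_removed
F_out = 847 - 275
F_out = 572 kg/hr


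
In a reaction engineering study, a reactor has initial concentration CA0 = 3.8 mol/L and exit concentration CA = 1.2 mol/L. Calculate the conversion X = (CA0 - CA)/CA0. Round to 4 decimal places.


X = (CA0 - CA) / CA0
X = (3.8 - 1.2) / 3.8
X = 2.6 / 3.8
X = 0.6842


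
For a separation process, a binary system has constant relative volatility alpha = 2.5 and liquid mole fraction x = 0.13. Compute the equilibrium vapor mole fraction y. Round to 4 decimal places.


y = alpha*x / (1 + (alpha-1)*x)
y = 2.5*0.13 / (1 + (2.5-1)*0.13)
y = 0.325 / (1 + 0.195)
y = 0.325 / 1.195
y = 0.2720


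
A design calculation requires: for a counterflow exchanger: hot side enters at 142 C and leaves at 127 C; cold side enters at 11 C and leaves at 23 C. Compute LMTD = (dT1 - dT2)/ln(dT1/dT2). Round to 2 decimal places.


dT1 = Th_in - Tc_out = 142 - 23 = 119
dT2 = Th_out - Tc_in = 127 - 11 = 116
LMTD = (dT1 - dT2) / ln(dT1/dT2)
LMTD = (119 - 116) / ln(119/116)
LMTD = 117.49 K


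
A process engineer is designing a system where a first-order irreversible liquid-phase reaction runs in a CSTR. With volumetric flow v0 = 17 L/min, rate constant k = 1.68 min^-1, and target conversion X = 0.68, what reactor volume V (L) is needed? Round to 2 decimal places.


V = v0 * X / (k * (1 - X))
V = 17 * 0.68 / (1.68 * (1 - 0.68))
V = 11.56 / (1.68 * 0.32)
V = 11.56 / 0.5376
V = 21.50 L


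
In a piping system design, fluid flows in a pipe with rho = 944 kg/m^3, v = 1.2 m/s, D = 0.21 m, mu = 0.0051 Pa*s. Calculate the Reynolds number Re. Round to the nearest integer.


Re = rho * v * D / mu
Re = 944 * 1.2 * 0.21 / 0.0051
Re = 237.888 / 0.0051
Re = 46645


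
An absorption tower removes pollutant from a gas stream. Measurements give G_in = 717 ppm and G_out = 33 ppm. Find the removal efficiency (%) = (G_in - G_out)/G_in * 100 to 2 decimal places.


Efficiency = (G_in - G_out) / G_in * 100%
Efficiency = (717 - 33) / 717 * 100
Efficiency = 684 / 717 * 100
Efficiency = 95.40%


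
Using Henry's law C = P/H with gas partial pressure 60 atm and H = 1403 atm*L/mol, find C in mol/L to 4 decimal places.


C = P / H
C = 60 / 1403
C = 0.0428 mol/L


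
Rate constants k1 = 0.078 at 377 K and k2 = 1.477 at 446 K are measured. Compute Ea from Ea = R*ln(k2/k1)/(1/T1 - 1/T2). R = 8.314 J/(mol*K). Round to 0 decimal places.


Ea = R * ln(k2/k1) / (1/T1 - 1/T2)
ln(k2/k1) = ln(1.477/0.078) = 2.9410595
1/T1 - 1/T2 = 1/377 - 1/446 = 0.000410367428
Ea = 8.314 * 2.9410595 / 0.000410367428
Ea = 59586 J/mol


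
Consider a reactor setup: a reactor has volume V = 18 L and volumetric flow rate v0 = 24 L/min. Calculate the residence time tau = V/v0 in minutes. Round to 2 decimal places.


tau = V / v0
tau = 18 / 24
tau = 0.75 min


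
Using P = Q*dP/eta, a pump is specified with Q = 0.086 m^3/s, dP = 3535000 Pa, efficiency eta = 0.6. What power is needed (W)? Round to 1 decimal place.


P = Q * dP / eta
P = 0.086 * 3535000 / 0.6
P = 304010.0 / 0.6
P = 506683.3 W


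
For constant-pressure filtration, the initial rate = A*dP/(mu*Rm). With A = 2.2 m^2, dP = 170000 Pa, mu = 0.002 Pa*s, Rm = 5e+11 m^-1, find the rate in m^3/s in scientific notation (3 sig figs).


rate = A * dP / (mu * Rm)
rate = 2.2 * 170000 / (0.002 * 5e+11)
rate = 374000.0 / 1.000e+09
rate = 3.74e-04 m^3/s


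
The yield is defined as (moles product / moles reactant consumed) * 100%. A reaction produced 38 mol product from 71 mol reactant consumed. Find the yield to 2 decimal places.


Yield = (moles product / moles consumed) * 100%
Yield = (38 / 71) * 100
Yield = 0.5352 * 100
Yield = 53.52%


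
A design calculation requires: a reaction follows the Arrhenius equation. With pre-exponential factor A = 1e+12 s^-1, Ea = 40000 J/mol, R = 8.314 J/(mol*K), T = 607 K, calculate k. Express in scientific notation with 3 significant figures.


k = A * exp(-Ea/(R*T))
k = 1e+12 * exp(-40000 / (8.314 * 607))
k = 1e+12 * exp(-7.926132)
k = 3.61e+08


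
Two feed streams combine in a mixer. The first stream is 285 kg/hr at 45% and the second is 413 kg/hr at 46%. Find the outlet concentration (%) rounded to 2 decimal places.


Mass balance on solute: F1*x1 + F2*x2 = F3*x3
F3 = F1 + F2 = 285 + 413 = 698 kg/hr
x3 = (F1*x1 + F2*x2)/F3
x3 = (285*0.45 + 413*0.46) / 698
x3 = 45.59%


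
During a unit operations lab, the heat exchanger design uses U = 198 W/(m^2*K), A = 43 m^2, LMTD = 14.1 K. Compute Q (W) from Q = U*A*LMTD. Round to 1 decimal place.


Q = U * A * LMTD
Q = 198 * 43 * 14.1
Q = 120047.4 W


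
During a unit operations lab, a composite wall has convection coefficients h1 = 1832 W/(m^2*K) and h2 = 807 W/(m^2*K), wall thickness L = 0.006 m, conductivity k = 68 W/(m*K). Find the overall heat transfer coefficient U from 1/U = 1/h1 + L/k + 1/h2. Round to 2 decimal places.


1/U = 1/h1 + L/k + 1/h2
1/U = 1/1832 + 0.006/68 + 1/807
1/U = 0.0005458515 + 8.82353e-05 + 0.0012391574
1/U = 0.0018732442
U = 533.83 W/(m^2*K)


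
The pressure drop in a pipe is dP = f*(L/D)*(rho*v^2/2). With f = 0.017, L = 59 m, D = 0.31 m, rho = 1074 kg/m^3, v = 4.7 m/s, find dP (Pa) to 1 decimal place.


dP = f * (L/D) * (rho*v^2/2)
dP = 0.017 * (59/0.31) * (1074*4.7^2/2)
L/D = 190.32258065
rho*v^2/2 = 1074*22.09/2 = 11862.33
dP = 0.017 * 190.32258065 * 11862.33
dP = 38380.4 Pa


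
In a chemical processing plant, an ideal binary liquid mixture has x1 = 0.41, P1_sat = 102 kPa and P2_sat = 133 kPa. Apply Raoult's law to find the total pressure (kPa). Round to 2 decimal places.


P = x1*P1_sat + x2*P2_sat
x2 = 1 - x1 = 1 - 0.41 = 0.59
P = 0.41*102 + 0.59*133
P = 41.82 + 78.47
P = 120.29 kPa


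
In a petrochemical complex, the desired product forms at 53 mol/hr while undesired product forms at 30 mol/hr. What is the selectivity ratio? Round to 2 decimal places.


S = desired product rate / undesired product rate
S = 53 / 30
S = 1.77


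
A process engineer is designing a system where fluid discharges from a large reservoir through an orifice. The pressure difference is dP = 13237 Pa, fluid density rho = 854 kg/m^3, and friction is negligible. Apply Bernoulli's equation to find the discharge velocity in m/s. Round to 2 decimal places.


v = sqrt(2*dP/rho)
v = sqrt(2*13237/854)
v = sqrt(31.0)
v = 5.57 m/s


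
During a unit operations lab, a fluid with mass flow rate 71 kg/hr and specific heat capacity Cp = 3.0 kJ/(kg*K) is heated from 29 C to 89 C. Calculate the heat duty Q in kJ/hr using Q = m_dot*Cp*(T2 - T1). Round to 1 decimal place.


Q = m_dot * Cp * (T2 - T1)
Q = 71 * 3.0 * (89 - 29)
Q = 71 * 3.0 * 60
Q = 12780.0 kJ/hr


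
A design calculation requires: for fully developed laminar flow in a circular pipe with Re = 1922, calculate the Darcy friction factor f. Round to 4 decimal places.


f = 64 / Re
f = 64 / 1922
f = 0.0333


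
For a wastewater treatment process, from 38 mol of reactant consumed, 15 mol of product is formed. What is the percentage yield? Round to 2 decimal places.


Yield = (moles product / moles consumed) * 100%
Yield = (15 / 38) * 100
Yield = 0.3947 * 100
Yield = 39.47%


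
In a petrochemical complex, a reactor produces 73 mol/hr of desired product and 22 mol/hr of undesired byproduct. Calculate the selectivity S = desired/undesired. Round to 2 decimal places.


S = desired product rate / undesired product rate
S = 73 / 22
S = 3.32


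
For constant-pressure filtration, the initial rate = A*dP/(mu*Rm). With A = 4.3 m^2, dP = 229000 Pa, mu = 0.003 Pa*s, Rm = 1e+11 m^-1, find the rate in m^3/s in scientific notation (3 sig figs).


rate = A * dP / (mu * Rm)
rate = 4.3 * 229000 / (0.003 * 1e+11)
rate = 984700.0 / 3.000e+08
rate = 3.28e-03 m^3/s


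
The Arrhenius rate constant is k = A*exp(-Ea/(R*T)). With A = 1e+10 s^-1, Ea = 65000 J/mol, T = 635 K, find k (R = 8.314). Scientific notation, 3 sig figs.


k = A * exp(-Ea/(R*T))
k = 1e+10 * exp(-65000 / (8.314 * 635))
k = 1e+10 * exp(-12.312028)
k = 4.50e+04


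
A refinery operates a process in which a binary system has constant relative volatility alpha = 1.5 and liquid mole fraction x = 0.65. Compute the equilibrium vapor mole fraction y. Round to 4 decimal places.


y = alpha*x / (1 + (alpha-1)*x)
y = 1.5*0.65 / (1 + (1.5-1)*0.65)
y = 0.975 / (1 + 0.325)
y = 0.975 / 1.325
y = 0.7358


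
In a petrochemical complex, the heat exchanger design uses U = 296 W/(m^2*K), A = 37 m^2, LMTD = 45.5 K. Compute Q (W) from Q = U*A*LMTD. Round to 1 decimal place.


Q = U * A * LMTD
Q = 296 * 37 * 45.5
Q = 498316.0 W


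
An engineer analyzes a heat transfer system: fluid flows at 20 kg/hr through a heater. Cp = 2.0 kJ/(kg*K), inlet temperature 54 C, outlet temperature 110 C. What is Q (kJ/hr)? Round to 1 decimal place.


Q = m_dot * Cp * (T2 - T1)
Q = 20 * 2.0 * (110 - 54)
Q = 20 * 2.0 * 56
Q = 2240.0 kJ/hr


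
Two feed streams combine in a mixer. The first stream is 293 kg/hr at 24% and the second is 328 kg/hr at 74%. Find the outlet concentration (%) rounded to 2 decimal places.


Mass balance on solute: F1*x1 + F2*x2 = F3*x3
F3 = F1 + F2 = 293 + 328 = 621 kg/hr
x3 = (F1*x1 + F2*x2)/F3
x3 = (293*0.24 + 328*0.74) / 621
x3 = 50.41%


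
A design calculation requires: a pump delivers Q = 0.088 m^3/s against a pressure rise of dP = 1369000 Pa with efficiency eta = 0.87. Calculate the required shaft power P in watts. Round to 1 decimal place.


P = Q * dP / eta
P = 0.088 * 1369000 / 0.87
P = 120472.0 / 0.87
P = 138473.6 W


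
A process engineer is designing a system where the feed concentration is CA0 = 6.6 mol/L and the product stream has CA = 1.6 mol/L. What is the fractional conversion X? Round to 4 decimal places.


X = (CA0 - CA) / CA0
X = (6.6 - 1.6) / 6.6
X = 5.0 / 6.6
X = 0.7576


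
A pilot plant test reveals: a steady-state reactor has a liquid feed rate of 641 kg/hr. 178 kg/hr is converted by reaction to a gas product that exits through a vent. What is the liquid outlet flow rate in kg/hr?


Steady-state mass balance on the main outlet: F_out = F_in - F_removed
F_out = 641 - 178
F_out = 463 kg/hr


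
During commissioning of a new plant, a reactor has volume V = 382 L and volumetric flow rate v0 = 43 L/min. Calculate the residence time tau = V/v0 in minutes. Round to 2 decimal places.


tau = V / v0
tau = 382 / 43
tau = 8.88 min


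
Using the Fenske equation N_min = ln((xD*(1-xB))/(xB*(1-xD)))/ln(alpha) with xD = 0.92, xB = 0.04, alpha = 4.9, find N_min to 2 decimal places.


N_min = ln((xD*(1-xB))/(xB*(1-xD))) / ln(alpha)
Numerator inside ln: 0.8832 / 0.0032 = 276.0
ln(276.0) = 5.620401
ln(alpha) = ln(4.9) = 1.589235
N_min = 5.620401 / 1.589235 = 3.54


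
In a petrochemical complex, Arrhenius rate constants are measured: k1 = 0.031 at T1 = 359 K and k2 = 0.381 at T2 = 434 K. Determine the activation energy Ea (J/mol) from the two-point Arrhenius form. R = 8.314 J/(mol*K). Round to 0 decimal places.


Ea = R * ln(k2/k1) / (1/T1 - 1/T2)
ln(k2/k1) = ln(0.381/0.031) = 2.5088122
1/T1 - 1/T2 = 1/359 - 1/434 = 0.000481367855
Ea = 8.314 * 2.5088122 / 0.000481367855
Ea = 43331 J/mol


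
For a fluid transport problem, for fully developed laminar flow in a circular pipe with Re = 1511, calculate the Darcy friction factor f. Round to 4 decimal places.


f = 64 / Re
f = 64 / 1511
f = 0.0424


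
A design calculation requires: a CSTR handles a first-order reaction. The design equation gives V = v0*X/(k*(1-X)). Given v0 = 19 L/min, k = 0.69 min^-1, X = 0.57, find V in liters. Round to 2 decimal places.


V = v0 * X / (k * (1 - X))
V = 19 * 0.57 / (0.69 * (1 - 0.57))
V = 10.83 / (0.69 * 0.43)
V = 10.83 / 0.2967
V = 36.50 L


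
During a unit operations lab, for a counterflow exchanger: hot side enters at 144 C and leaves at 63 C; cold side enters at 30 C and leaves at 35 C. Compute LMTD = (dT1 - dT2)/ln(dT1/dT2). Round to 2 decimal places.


dT1 = Th_in - Tc_out = 144 - 35 = 109
dT2 = Th_out - Tc_in = 63 - 30 = 33
LMTD = (dT1 - dT2) / ln(dT1/dT2)
LMTD = (109 - 33) / ln(109/33)
LMTD = 63.61 K


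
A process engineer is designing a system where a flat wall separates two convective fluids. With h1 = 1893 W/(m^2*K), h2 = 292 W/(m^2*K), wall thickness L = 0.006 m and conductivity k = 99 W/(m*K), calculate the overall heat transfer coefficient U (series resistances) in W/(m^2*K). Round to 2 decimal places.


1/U = 1/h1 + L/k + 1/h2
1/U = 1/1893 + 0.006/99 + 1/292
1/U = 0.000528262 + 6.06061e-05 + 0.0034246575
1/U = 0.0040135256
U = 249.16 W/(m^2*K)


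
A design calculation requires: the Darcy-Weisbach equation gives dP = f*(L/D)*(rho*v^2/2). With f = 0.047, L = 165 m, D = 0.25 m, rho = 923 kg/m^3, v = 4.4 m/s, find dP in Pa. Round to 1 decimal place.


dP = f * (L/D) * (rho*v^2/2)
dP = 0.047 * (165/0.25) * (923*4.4^2/2)
L/D = 660.0
rho*v^2/2 = 923*19.36/2 = 8934.64
dP = 0.047 * 660.0 * 8934.64
dP = 277152.5 Pa


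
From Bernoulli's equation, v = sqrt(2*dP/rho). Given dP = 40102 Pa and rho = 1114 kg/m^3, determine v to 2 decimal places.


v = sqrt(2*dP/rho)
v = sqrt(2*40102/1114)
v = sqrt(71.996409)
v = 8.49 m/s


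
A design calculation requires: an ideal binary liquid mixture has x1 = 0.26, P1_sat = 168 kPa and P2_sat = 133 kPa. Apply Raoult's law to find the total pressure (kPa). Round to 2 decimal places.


P = x1*P1_sat + x2*P2_sat
x2 = 1 - x1 = 1 - 0.26 = 0.74
P = 0.26*168 + 0.74*133
P = 43.68 + 98.42
P = 142.10 kPa


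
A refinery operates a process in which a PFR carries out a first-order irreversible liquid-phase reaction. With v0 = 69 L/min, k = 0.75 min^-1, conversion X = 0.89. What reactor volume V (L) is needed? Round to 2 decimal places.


V = (v0/k) * ln(1/(1-X))
V = (69/0.75) * ln(1/(1-0.89))
V = 92.0 * ln(9.090909)
V = 92.0 * 2.207275
V = 203.07 L


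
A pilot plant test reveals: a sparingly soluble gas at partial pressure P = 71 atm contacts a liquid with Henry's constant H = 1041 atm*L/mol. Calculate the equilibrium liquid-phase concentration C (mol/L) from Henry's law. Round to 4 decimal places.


C = P / H
C = 71 / 1041
C = 0.0682 mol/L


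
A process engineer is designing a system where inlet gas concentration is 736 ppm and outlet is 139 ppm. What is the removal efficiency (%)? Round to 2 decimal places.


Efficiency = (G_in - G_out) / G_in * 100%
Efficiency = (736 - 139) / 736 * 100
Efficiency = 597 / 736 * 100
Efficiency = 81.11%


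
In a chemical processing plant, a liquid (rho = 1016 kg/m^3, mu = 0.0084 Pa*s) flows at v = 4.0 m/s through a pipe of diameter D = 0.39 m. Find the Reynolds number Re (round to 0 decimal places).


Re = rho * v * D / mu
Re = 1016 * 4.0 * 0.39 / 0.0084
Re = 1584.96 / 0.0084
Re = 188686


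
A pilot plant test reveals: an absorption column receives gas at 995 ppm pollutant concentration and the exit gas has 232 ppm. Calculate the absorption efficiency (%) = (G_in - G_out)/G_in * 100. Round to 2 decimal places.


Efficiency = (G_in - G_out) / G_in * 100%
Efficiency = (995 - 232) / 995 * 100
Efficiency = 763 / 995 * 100
Efficiency = 76.68%


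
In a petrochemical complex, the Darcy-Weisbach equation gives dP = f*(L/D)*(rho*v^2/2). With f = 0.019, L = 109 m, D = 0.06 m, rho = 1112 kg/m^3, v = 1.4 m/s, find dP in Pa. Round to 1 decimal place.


dP = f * (L/D) * (rho*v^2/2)
dP = 0.019 * (109/0.06) * (1112*1.4^2/2)
L/D = 1816.66666667
rho*v^2/2 = 1112*1.96/2 = 1089.76
dP = 0.019 * 1816.66666667 * 1089.76
dP = 37614.9 Pa


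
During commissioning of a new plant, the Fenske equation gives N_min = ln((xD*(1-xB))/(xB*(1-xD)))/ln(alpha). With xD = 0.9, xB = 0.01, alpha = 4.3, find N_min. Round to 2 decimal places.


N_min = ln((xD*(1-xB))/(xB*(1-xD))) / ln(alpha)
Numerator inside ln: 0.891 / 0.001 = 891.0
ln(891.0) = 6.792344
ln(alpha) = ln(4.3) = 1.458615
N_min = 6.792344 / 1.458615 = 4.66


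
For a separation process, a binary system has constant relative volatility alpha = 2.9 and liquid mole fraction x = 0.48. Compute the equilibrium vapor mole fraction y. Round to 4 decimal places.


y = alpha*x / (1 + (alpha-1)*x)
y = 2.9*0.48 / (1 + (2.9-1)*0.48)
y = 1.392 / (1 + 0.912)
y = 1.392 / 1.912
y = 0.7280


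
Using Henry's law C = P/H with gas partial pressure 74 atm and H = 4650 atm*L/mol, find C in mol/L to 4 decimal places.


C = P / H
C = 74 / 4650
C = 0.0159 mol/L


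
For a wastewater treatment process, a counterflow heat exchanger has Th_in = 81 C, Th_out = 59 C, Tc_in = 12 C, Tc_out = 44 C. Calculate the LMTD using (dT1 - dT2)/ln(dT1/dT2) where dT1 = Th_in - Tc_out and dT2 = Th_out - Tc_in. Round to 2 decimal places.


dT1 = Th_in - Tc_out = 81 - 44 = 37
dT2 = Th_out - Tc_in = 59 - 12 = 47
LMTD = (dT1 - dT2) / ln(dT1/dT2)
LMTD = (37 - 47) / ln(37/47)
LMTD = 41.80 K


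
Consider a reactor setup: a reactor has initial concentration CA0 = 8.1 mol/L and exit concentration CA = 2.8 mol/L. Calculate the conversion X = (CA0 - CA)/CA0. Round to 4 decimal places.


X = (CA0 - CA) / CA0
X = (8.1 - 2.8) / 8.1
X = 5.3 / 8.1
X = 0.6543


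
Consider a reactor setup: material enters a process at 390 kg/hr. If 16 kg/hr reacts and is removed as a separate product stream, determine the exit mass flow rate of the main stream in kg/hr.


Steady-state mass balance on the main outlet: F_out = F_in - F_removed
F_out = 390 - 16
F_out = 374 kg/hr


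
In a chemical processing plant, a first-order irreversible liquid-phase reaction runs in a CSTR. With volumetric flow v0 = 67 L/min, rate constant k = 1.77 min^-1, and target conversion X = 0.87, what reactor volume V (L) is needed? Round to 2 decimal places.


V = v0 * X / (k * (1 - X))
V = 67 * 0.87 / (1.77 * (1 - 0.87))
V = 58.29 / (1.77 * 0.13)
V = 58.29 / 0.2301
V = 253.32 L
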